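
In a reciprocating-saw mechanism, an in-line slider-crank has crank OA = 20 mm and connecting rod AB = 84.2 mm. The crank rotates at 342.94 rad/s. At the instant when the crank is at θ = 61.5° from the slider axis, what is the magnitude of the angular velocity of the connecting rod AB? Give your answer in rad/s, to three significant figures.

ω = 342.9 rad/s
The rod makes angle φ with the slider axis where L sinφ = r sinθ; differentiating, L cosφ·φ̇ = r ω cosθ.
L cosφ = √(L² − r² sin²θ) = 0.082345 m.
|ω_rod| = r ω |cosθ| / √(L² − r² sin²θ) = 0.02·342.9·0.47716/0.082345 = 39.744 rad/s.

39.7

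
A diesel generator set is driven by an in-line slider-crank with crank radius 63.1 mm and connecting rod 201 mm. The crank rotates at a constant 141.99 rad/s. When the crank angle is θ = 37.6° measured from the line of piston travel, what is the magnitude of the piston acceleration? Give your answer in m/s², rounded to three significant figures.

ω = 142 rad/s
x(θ) = r cosθ + √(L² − r² sin²θ); with ω constant, a = ω²·d²x/dθ².
d²x/dθ² = −r cosθ − r²(cos2θ)/√u − r⁴ sin²2θ/(4u^{3/2}),  u = L² − r² sin²θ = 0.0389187 m².
Substituting r = 0.0631 m, L = 0.201 m, θ = 37.6°: d²x/dθ² = -0.055632 m.
a = ω²·d²x/dθ² = (142)²·(-0.055632) = -1121.6 m/s²;  |a| = 1121.6 m/s².

1120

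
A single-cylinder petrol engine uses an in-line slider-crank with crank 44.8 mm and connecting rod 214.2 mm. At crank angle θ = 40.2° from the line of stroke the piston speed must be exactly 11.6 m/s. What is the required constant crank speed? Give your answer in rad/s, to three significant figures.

For an in-line slider-crank, |v_piston| = rω|sinθ|·[1 + r cosθ/√(L² − r² sin²θ)].
With r = 0.0448 m, L = 0.2142 m, θ = 40.2°: the bracketed kinematic factor |dx/dθ| = 0.033579 m.
ω = v/|dx/dθ| = 11.6/0.033579 = 345.46 rad/s.

345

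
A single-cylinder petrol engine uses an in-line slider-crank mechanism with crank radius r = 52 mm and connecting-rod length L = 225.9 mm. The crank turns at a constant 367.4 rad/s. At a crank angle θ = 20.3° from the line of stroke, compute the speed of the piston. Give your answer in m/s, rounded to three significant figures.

8.06

ω = 367.4 rad/s
For an in-line slider-crank, x = r cosθ + √(L² − r² sin²θ), so v = −rω sinθ·[1 + r cosθ/√(L² − r² sin²θ)].
With r = 0.052 m, L = 0.2259 m, θ = 20.3°: √(L² − r² sin²θ) = 0.22518 m.
v = −0.052·367.4·0.34694·[1 + 0.052·0.93789/0.22518] = -8.0637 m/s.
|v| = 8.0637 m/s.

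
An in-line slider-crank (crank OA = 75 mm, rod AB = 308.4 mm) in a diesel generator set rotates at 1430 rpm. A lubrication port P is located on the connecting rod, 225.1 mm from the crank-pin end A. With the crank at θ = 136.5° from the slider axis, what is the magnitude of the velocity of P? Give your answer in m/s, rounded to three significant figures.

ω = 149.7 rad/s.  Crank-pin speed |V_A| = rω = 11.231 m/s, perpendicular to OA.
Rod angle: sinφ = −(r/L) sinθ ⇒ φ = -9.637°; ω_rod = −rω cosθ/√(L²−r²sin²θ) = +26.795 rad/s.
V_P = V_A + ω_rod × AP, with AP = 0.2251 m along the rod.
Components: V_Px = −rω sinθ − a·ω_rod·sinφ = -6.7214 m/s;  V_Py = rω cosθ + a·ω_rod·cosφ = -2.2005 m/s.
|V_P| = √(V_Px² + V_Py²) = 7.0724 m/s.

7.07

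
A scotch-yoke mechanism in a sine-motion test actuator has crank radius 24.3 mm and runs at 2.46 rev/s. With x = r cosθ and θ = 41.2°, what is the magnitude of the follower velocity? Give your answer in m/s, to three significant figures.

0.247

ω = 15.46 rad/s (from 2.46 rev/s).
x = r cosθ ⇒ ẋ = −rω sinθ.
|v| = rω|sinθ| = 0.0243·15.46·|sin 41.2°| = 0.2474 m/s.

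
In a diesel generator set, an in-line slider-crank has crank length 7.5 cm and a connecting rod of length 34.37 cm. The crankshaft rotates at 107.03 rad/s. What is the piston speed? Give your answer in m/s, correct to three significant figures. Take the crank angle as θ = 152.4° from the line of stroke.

3.00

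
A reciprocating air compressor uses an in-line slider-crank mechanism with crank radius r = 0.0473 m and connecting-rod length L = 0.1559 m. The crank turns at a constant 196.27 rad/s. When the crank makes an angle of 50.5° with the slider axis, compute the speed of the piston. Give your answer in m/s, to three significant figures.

ω = 196.3 rad/s
For an in-line slider-crank, x = r cosθ + √(L² − r² sin²θ), so v = −rω sinθ·[1 + r cosθ/√(L² − r² sin²θ)].
With r = 0.0473 m, L = 0.1559 m, θ = 50.5°: √(L² − r² sin²θ) = 0.15157 m.
v = −0.0473·196.3·0.77162·[1 + 0.0473·0.63608/0.15157] = -8.5854 m/s.
|v| = 8.5854 m/s.

8.59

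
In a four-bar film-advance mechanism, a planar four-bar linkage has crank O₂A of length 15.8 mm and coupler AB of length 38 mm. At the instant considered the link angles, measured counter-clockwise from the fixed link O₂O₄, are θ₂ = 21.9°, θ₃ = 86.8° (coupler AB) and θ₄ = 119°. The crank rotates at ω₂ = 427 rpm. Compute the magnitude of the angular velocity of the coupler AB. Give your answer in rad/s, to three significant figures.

ω₂ = 44.72 rad/s (from 427 rpm).
Differentiating the loop-closure r₂e^{iθ₂}+r₃e^{iθ₃}=r₁+r₄e^{iθ₄} gives r₂ω₂e^{iθ₂}+r₃ω₃e^{iθ₃}=r₄ω₄e^{iθ₄}.
Eliminating the other unknown: ω₃ = r₂ω₂ sin(θ₄−θ₂) / [r₃ sin(θ₃−θ₄)].
Numerator sine = +0.99233; denominator sine = -0.53288.
Result = 0.0158·44.72·(+0.99233) / (0.038·(-0.53288)) = -34.623 rad/s; magnitude 34.623 rad/s.

34.6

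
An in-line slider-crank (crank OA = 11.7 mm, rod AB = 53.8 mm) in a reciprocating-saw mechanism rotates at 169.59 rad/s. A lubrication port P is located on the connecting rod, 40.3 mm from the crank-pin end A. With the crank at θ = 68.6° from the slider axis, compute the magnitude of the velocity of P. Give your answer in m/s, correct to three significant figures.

ω = 169.6 rad/s.  Crank-pin speed |V_A| = rω = 1.9842 m/s, perpendicular to OA.
Rod angle: sinφ = −(r/L) sinθ ⇒ φ = -11.682°; ω_rod = −rω cosθ/√(L²−r²sin²θ) = -13.742 rad/s.
V_P = V_A + ω_rod × AP, with AP = 0.0403 m along the rod.
Components: V_Px = −rω sinθ − a·ω_rod·sinφ = -1.9595 m/s;  V_Py = rω cosθ + a·ω_rod·cosφ = +0.18167 m/s.
|V_P| = √(V_Px² + V_Py²) = 1.9679 m/s.

1.97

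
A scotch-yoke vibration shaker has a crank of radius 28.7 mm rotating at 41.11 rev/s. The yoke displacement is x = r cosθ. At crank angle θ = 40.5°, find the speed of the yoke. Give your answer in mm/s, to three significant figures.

4810

ω = 258.3 rad/s (from 41.11 rev/s).
x = r cosθ ⇒ ẋ = −rω sinθ.
|v| = rω|sinθ| = 0.0287·258.3·|sin 40.5°| = 4.8145 m/s = 4814.5 mm/s.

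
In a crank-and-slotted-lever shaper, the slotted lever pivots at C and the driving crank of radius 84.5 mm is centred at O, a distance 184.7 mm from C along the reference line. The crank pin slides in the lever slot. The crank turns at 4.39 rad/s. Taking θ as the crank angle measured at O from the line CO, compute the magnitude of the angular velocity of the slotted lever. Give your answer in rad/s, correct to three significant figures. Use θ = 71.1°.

1.04

ω = 4.39 rad/s
Crank pin A relative to C: A = (d + r cosθ, r sinθ); lever angle φ = atan2(r sinθ, d + r cosθ).
Differentiating tanφ: φ̇ = rω(d cosθ + r)/(d² + r² + 2dr cosθ).
d² + r² + 2dr cosθ = |CA|² = 0.0513652 m²;  d cosθ + r = +0.14433 m.
|ω_lever| = |0.0845·4.39·+0.14433| / 0.0513652 = 1.0423 rad/s.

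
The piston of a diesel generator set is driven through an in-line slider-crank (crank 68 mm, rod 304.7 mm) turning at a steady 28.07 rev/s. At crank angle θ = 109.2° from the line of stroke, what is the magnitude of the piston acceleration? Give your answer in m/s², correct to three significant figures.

1070

ω = 2π·28.1 = 176.4 rad/s
x(θ) = r cosθ + √(L² − r² sin²θ); with ω constant, a = ω²·d²x/dθ².
d²x/dθ² = −r cosθ − r²(cos2θ)/√u − r⁴ sin²2θ/(4u^{3/2}),  u = L² − r² sin²θ = 0.0887182 m².
Substituting r = 0.068 m, L = 0.3047 m, θ = 109.2°: d²x/dθ² = +0.034451 m.
a = ω²·d²x/dθ² = (176.4)²·(+0.034451) = +1071.6 m/s²;  |a| = 1071.6 m/s².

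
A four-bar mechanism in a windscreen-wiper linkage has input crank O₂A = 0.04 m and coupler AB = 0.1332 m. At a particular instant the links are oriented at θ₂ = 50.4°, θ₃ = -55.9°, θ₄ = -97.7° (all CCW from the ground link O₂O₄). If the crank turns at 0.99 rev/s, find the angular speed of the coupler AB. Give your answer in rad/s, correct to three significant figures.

ω₂ = 6.22 rad/s (from 0.99 rev/s).
Differentiating the loop-closure r₂e^{iθ₂}+r₃e^{iθ₃}=r₁+r₄e^{iθ₄} gives r₂ω₂e^{iθ₂}+r₃ω₃e^{iθ₃}=r₄ω₄e^{iθ₄}.
Eliminating the other unknown: ω₃ = r₂ω₂ sin(θ₄−θ₂) / [r₃ sin(θ₃−θ₄)].
Numerator sine = -0.52844; denominator sine = +0.66653.
Result = 0.04·6.22·(-0.52844) / (0.1332·(+0.66653)) = -1.481 rad/s; magnitude 1.481 rad/s.

1.48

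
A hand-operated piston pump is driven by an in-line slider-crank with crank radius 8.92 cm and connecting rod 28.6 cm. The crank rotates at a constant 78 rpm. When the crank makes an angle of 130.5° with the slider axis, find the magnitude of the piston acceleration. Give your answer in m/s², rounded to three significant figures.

4.12

ω = 2π·78/60 = 8.168 rad/s
x(θ) = r cosθ + √(L² − r² sin²θ); with ω constant, a = ω²·d²x/dθ².
d²x/dθ² = −r cosθ − r²(cos2θ)/√u − r⁴ sin²2θ/(4u^{3/2}),  u = L² − r² sin²θ = 0.0771953 m².
Substituting r = 0.0892 m, L = 0.286 m, θ = 130.5°: d²x/dθ² = +0.061691 m.
a = ω²·d²x/dθ² = (8.168)²·(+0.061691) = +4.1159 m/s²;  |a| = 4.1159 m/s².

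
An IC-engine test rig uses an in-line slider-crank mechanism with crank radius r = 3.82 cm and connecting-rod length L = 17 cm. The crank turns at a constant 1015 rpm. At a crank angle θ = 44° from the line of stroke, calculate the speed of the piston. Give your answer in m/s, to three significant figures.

ω = 2π·1015/60 = 106.3 rad/s
For an in-line slider-crank, x = r cosθ + √(L² − r² sin²θ), so v = −rω sinθ·[1 + r cosθ/√(L² − r² sin²θ)].
With r = 0.0382 m, L = 0.17 m, θ = 44°: √(L² − r² sin²θ) = 0.16792 m.
v = −0.0382·106.3·0.69466·[1 + 0.0382·0.71934/0.16792] = -3.2821 m/s.
|v| = 3.2821 m/s.

3.28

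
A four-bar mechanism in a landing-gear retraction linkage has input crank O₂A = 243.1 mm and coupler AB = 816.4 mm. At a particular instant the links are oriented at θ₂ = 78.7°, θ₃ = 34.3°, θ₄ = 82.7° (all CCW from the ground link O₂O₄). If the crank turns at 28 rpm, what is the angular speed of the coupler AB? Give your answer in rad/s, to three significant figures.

ω₂ = 2.932 rad/s (from 28 rpm).
Differentiating the loop-closure r₂e^{iθ₂}+r₃e^{iθ₃}=r₁+r₄e^{iθ₄} gives r₂ω₂e^{iθ₂}+r₃ω₃e^{iθ₃}=r₄ω₄e^{iθ₄}.
Eliminating the other unknown: ω₃ = r₂ω₂ sin(θ₄−θ₂) / [r₃ sin(θ₃−θ₄)].
Numerator sine = +0.06976; denominator sine = -0.74780.
Result = 0.2431·2.932·(+0.06976) / (0.8164·(-0.74780)) = -0.081446 rad/s; magnitude 0.081446 rad/s.

0.0814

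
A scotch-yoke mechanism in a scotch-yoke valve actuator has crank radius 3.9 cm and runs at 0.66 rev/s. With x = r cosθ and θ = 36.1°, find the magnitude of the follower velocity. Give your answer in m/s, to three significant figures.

ω = 4.147 rad/s (from 0.66 rev/s).
x = r cosθ ⇒ ẋ = −rω sinθ.
|v| = rω|sinθ| = 0.039·4.147·|sin 36.1°| = 0.09529 m/s.

0.0953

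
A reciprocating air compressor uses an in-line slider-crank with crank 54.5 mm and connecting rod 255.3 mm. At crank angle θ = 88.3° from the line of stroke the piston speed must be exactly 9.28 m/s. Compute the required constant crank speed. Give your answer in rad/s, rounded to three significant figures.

For an in-line slider-crank, |v_piston| = rω|sinθ|·[1 + r cosθ/√(L² − r² sin²θ)].
With r = 0.0545 m, L = 0.2553 m, θ = 88.3°: the bracketed kinematic factor |dx/dθ| = 0.054829 m.
ω = v/|dx/dθ| = 9.28/0.054829 = 169.25 rad/s.

169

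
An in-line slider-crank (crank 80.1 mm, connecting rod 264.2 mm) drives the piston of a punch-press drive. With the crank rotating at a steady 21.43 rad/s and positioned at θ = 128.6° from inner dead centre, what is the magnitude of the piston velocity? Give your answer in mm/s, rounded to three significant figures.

1080

ω = 21.43 rad/s
For an in-line slider-crank, x = r cosθ + √(L² − r² sin²θ), so v = −rω sinθ·[1 + r cosθ/√(L² − r² sin²θ)].
With r = 0.0801 m, L = 0.2642 m, θ = 128.6°: √(L² − r² sin²θ) = 0.25668 m.
v = −0.0801·21.43·0.78152·[1 + 0.0801·-0.62388/0.25668] = -1.0803 m/s.
|v| = 1.0803 m/s = 1080.3 mm/s.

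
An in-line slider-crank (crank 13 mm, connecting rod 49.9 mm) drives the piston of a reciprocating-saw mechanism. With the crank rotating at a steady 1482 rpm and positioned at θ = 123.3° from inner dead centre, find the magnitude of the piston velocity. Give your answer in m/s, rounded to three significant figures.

1.44

ω = 2π·1482/60 = 155.2 rad/s
For an in-line slider-crank, x = r cosθ + √(L² − r² sin²θ), so v = −rω sinθ·[1 + r cosθ/√(L² − r² sin²θ)].
With r = 0.013 m, L = 0.0499 m, θ = 123.3°: √(L² − r² sin²θ) = 0.048703 m.
v = −0.013·155.2·0.83581·[1 + 0.013·-0.54902/0.048703] = -1.4391 m/s.
|v| = 1.4391 m/s.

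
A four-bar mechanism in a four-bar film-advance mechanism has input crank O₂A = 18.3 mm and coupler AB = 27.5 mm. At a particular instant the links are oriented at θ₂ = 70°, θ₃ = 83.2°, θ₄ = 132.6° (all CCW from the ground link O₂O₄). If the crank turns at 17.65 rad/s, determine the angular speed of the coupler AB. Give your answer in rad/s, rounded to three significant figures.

ω₂ = 17.65 rad/s
Differentiating the loop-closure r₂e^{iθ₂}+r₃e^{iθ₃}=r₁+r₄e^{iθ₄} gives r₂ω₂e^{iθ₂}+r₃ω₃e^{iθ₃}=r₄ω₄e^{iθ₄}.
Eliminating the other unknown: ω₃ = r₂ω₂ sin(θ₄−θ₂) / [r₃ sin(θ₃−θ₄)].
Numerator sine = +0.88782; denominator sine = -0.75927.
Result = 0.0183·17.65·(+0.88782) / (0.0275·(-0.75927)) = -13.734 rad/s; magnitude 13.734 rad/s.

13.7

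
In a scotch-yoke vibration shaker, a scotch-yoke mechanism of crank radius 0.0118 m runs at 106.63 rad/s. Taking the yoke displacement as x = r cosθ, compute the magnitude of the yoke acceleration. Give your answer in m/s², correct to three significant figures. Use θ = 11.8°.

131

ω = 106.6 rad/s
x = r cosθ ⇒ ẍ = −rω² cosθ (ω constant).
|a| = rω²|cosθ| = 0.0118·(106.6)²·|cos 11.8°| = 131.33 m/s².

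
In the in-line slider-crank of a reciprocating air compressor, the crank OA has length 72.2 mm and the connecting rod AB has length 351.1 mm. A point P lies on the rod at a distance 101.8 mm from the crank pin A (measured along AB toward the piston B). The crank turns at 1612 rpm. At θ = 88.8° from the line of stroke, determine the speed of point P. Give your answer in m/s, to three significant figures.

12.2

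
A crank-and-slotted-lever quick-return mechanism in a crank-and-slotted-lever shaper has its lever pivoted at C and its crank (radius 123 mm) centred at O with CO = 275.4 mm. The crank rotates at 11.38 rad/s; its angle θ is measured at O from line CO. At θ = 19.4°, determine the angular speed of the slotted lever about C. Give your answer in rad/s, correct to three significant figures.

ω = 11.38 rad/s
Crank pin A relative to C: A = (d + r cosθ, r sinθ); lever angle φ = atan2(r sinθ, d + r cosθ).
Differentiating tanφ: φ̇ = rω(d cosθ + r)/(d² + r² + 2dr cosθ).
d² + r² + 2dr cosθ = |CA|² = 0.154876 m²;  d cosθ + r = +0.38276 m.
|ω_lever| = |0.123·11.38·+0.38276| / 0.154876 = 3.4593 rad/s.

3.46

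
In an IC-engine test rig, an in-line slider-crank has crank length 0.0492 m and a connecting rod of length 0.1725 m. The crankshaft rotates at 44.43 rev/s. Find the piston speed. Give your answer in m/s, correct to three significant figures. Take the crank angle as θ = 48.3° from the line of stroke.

ω = 2π·44.4 = 279.2 rad/s
For an in-line slider-crank, x = r cosθ + √(L² − r² sin²θ), so v = −rω sinθ·[1 + r cosθ/√(L² − r² sin²θ)].
With r = 0.0492 m, L = 0.1725 m, θ = 48.3°: √(L² − r² sin²θ) = 0.16854 m.
v = −0.0492·279.2·0.74664·[1 + 0.0492·0.66523/0.16854] = -12.246 m/s.
|v| = 12.246 m/s.

12.2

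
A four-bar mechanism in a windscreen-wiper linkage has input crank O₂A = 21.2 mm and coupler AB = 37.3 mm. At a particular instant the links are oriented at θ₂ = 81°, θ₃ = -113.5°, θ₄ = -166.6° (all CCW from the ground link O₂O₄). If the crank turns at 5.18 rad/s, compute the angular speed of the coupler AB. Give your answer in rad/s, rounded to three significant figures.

ω₂ = 5.18 rad/s
Differentiating the loop-closure r₂e^{iθ₂}+r₃e^{iθ₃}=r₁+r₄e^{iθ₄} gives r₂ω₂e^{iθ₂}+r₃ω₃e^{iθ₃}=r₄ω₄e^{iθ₄}.
Eliminating the other unknown: ω₃ = r₂ω₂ sin(θ₄−θ₂) / [r₃ sin(θ₃−θ₄)].
Numerator sine = +0.92455; denominator sine = +0.79968.
Result = 0.0212·5.18·(+0.92455) / (0.0373·(+0.79968)) = +3.4038 rad/s; magnitude 3.4038 rad/s.

3.40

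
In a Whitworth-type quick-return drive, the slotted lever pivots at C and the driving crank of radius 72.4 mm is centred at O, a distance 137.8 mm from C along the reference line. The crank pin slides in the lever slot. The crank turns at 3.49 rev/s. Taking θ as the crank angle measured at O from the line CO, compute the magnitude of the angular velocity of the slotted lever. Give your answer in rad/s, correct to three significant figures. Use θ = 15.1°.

7.50

ω = 21.93 rad/s (from 3.49 rev/s).
Crank pin A relative to C: A = (d + r cosθ, r sinθ); lever angle φ = atan2(r sinθ, d + r cosθ).
Differentiating tanφ: φ̇ = rω(d cosθ + r)/(d² + r² + 2dr cosθ).
d² + r² + 2dr cosθ = |CA|² = 0.0434951 m²;  d cosθ + r = +0.20544 m.
|ω_lever| = |0.0724·21.93·+0.20544| / 0.0434951 = 7.4988 rad/s.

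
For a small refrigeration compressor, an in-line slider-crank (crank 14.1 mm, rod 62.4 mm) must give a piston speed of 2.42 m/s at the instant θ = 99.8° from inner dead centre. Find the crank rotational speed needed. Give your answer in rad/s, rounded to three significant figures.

For an in-line slider-crank, |v_piston| = rω|sinθ|·[1 + r cosθ/√(L² − r² sin²θ)].
With r = 0.0141 m, L = 0.0624 m, θ = 99.8°: the bracketed kinematic factor |dx/dθ| = 0.013346 m.
ω = v/|dx/dθ| = 2.42/0.013346 = 181.33 rad/s.

181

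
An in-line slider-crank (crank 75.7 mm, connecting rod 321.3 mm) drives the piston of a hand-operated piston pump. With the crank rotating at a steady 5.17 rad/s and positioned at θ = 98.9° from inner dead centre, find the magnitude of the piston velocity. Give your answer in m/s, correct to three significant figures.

0.372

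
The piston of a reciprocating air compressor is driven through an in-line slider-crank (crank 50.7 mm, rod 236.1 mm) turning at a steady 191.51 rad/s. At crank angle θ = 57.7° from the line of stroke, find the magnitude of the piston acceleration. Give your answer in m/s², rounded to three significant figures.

ω = 191.5 rad/s
x(θ) = r cosθ + √(L² − r² sin²θ); with ω constant, a = ω²·d²x/dθ².
d²x/dθ² = −r cosθ − r²(cos2θ)/√u − r⁴ sin²2θ/(4u^{3/2}),  u = L² − r² sin²θ = 0.0539067 m².
Substituting r = 0.0507 m, L = 0.2361 m, θ = 57.7°: d²x/dθ² = -0.022451 m.
a = ω²·d²x/dθ² = (191.5)²·(-0.022451) = -823.4 m/s²;  |a| = 823.4 m/s².

823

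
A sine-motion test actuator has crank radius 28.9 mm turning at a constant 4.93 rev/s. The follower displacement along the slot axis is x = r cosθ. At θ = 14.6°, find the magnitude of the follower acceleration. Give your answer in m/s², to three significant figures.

26.8

ω = 30.98 rad/s (from 4.93 rev/s).
x = r cosθ ⇒ ẍ = −rω² cosθ (ω constant).
|a| = rω²|cosθ| = 0.0289·(30.98)²·|cos 14.6°| = 26.835 m/s².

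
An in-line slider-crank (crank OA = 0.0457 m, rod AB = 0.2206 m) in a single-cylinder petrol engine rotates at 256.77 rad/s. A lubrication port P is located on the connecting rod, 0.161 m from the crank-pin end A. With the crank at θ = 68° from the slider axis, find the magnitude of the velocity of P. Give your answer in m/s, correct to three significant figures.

ω = 256.8 rad/s.  Crank-pin speed |V_A| = rω = 11.734 m/s, perpendicular to OA.
Rod angle: sinφ = −(r/L) sinθ ⇒ φ = -11.074°; ω_rod = −rω cosθ/√(L²−r²sin²θ) = -20.305 rad/s.
V_P = V_A + ω_rod × AP, with AP = 0.161 m along the rod.
Components: V_Px = −rω sinθ − a·ω_rod·sinφ = -11.508 m/s;  V_Py = rω cosθ + a·ω_rod·cosφ = +1.1876 m/s.
|V_P| = √(V_Px² + V_Py²) = 11.569 m/s.

11.6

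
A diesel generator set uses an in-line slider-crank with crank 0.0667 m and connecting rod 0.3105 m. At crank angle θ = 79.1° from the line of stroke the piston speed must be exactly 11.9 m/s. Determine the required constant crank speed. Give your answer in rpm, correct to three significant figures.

For an in-line slider-crank, |v_piston| = rω|sinθ|·[1 + r cosθ/√(L² − r² sin²θ)].
With r = 0.0667 m, L = 0.3105 m, θ = 79.1°: the bracketed kinematic factor |dx/dθ| = 0.068218 m.
ω = v/|dx/dθ| = 11.9/0.068218 = 174.44 rad/s.
N = 60ω/(2π) = 1665.8 rpm.

1670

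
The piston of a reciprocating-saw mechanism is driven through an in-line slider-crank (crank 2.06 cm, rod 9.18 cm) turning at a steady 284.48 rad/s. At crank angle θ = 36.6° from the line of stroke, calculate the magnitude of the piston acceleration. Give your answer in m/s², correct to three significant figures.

1450

ω = 284.5 rad/s
x(θ) = r cosθ + √(L² − r² sin²θ); with ω constant, a = ω²·d²x/dθ².
d²x/dθ² = −r cosθ − r²(cos2θ)/√u − r⁴ sin²2θ/(4u^{3/2}),  u = L² − r² sin²θ = 0.00827639 m².
Substituting r = 0.0206 m, L = 0.0918 m, θ = 36.6°: d²x/dθ² = -0.017941 m.
a = ω²·d²x/dθ² = (284.5)²·(-0.017941) = -1451.9 m/s²;  |a| = 1451.9 m/s².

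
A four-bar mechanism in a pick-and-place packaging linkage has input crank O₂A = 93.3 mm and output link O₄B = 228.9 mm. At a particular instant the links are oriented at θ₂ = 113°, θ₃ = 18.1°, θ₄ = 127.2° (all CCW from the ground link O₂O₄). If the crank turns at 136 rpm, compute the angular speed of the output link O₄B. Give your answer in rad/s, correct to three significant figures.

ω₂ = 14.24 rad/s (from 136 rpm).
Differentiating the loop-closure r₂e^{iθ₂}+r₃e^{iθ₃}=r₁+r₄e^{iθ₄} gives r₂ω₂e^{iθ₂}+r₃ω₃e^{iθ₃}=r₄ω₄e^{iθ₄}.
Eliminating the other unknown: ω₄ = r₂ω₂ sin(θ₂−θ₃) / [r₄ sin(θ₄−θ₃)].
Numerator sine = +0.99635; denominator sine = +0.94495.
Result = 0.0933·14.24·(+0.99635) / (0.2289·(+0.94495)) = +6.1208 rad/s; magnitude 6.1208 rad/s.

6.12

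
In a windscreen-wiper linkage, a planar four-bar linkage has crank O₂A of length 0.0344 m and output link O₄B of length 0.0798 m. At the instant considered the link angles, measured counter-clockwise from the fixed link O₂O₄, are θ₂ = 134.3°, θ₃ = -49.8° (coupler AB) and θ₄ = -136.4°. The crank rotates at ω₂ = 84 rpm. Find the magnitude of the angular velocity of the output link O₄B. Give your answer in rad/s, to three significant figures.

0.272

ω₂ = 8.796 rad/s (from 84 rpm).
Differentiating the loop-closure r₂e^{iθ₂}+r₃e^{iθ₃}=r₁+r₄e^{iθ₄} gives r₂ω₂e^{iθ₂}+r₃ω₃e^{iθ₃}=r₄ω₄e^{iθ₄}.
Eliminating the other unknown: ω₄ = r₂ω₂ sin(θ₂−θ₃) / [r₄ sin(θ₄−θ₃)].
Numerator sine = -0.07150; denominator sine = -0.99824.
Result = 0.0344·8.796·(-0.07150) / (0.0798·(-0.99824)) = +0.27159 rad/s; magnitude 0.27159 rad/s.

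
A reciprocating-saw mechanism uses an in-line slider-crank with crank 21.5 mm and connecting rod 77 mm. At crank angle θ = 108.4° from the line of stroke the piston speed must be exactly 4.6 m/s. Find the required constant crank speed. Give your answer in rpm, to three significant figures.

For an in-line slider-crank, |v_piston| = rω|sinθ|·[1 + r cosθ/√(L² − r² sin²θ)].
With r = 0.0215 m, L = 0.077 m, θ = 108.4°: the bracketed kinematic factor |dx/dθ| = 0.018536 m.
ω = v/|dx/dθ| = 4.6/0.018536 = 248.16 rad/s.
N = 60ω/(2π) = 2369.8 rpm.

2370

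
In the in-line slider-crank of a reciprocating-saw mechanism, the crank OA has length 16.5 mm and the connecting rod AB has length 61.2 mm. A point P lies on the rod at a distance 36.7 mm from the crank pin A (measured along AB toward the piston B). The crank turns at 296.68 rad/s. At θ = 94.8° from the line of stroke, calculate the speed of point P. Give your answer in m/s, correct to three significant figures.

4.81

ω = 296.7 rad/s.  Crank-pin speed |V_A| = rω = 4.8952 m/s, perpendicular to OA.
Rod angle: sinφ = −(r/L) sinθ ⇒ φ = -15.585°; ω_rod = −rω cosθ/√(L²−r²sin²θ) = +6.9486 rad/s.
V_P = V_A + ω_rod × AP, with AP = 0.0367 m along the rod.
Components: V_Px = −rω sinθ − a·ω_rod·sinφ = -4.8095 m/s;  V_Py = rω cosθ + a·ω_rod·cosφ = -0.16398 m/s.
|V_P| = √(V_Px² + V_Py²) = 4.8123 m/s.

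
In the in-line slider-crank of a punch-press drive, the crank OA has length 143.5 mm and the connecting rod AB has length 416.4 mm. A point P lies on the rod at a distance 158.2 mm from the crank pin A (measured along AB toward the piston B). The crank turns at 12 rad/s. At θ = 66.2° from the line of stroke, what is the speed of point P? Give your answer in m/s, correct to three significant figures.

1.72

ω = 12 rad/s.  Crank-pin speed |V_A| = rω = 1.722 m/s, perpendicular to OA.
Rod angle: sinφ = −(r/L) sinθ ⇒ φ = -18.380°; ω_rod = −rω cosθ/√(L²−r²sin²θ) = -1.7585 rad/s.
V_P = V_A + ω_rod × AP, with AP = 0.1582 m along the rod.
Components: V_Px = −rω sinθ − a·ω_rod·sinφ = -1.6633 m/s;  V_Py = rω cosθ + a·ω_rod·cosφ = +0.43089 m/s.
|V_P| = √(V_Px² + V_Py²) = 1.7182 m/s.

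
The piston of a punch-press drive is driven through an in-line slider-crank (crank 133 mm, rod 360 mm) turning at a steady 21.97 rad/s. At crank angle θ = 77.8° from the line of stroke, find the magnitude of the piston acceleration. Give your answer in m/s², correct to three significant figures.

9.42

ω = 21.97 rad/s
x(θ) = r cosθ + √(L² − r² sin²θ); with ω constant, a = ω²·d²x/dθ².
d²x/dθ² = −r cosθ − r²(cos2θ)/√u − r⁴ sin²2θ/(4u^{3/2}),  u = L² − r² sin²θ = 0.112701 m².
Substituting r = 0.133 m, L = 0.36 m, θ = 77.8°: d²x/dθ² = +0.019526 m.
a = ω²·d²x/dθ² = (21.97)²·(+0.019526) = +9.4249 m/s²;  |a| = 9.4249 m/s².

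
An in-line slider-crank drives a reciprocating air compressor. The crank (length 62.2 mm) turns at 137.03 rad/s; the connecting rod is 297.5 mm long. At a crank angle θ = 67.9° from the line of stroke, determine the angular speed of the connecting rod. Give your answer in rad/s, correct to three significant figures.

ω = 137 rad/s
The rod makes angle φ with the slider axis where L sinφ = r sinθ; differentiating, L cosφ·φ̇ = r ω cosθ.
L cosφ = √(L² − r² sin²θ) = 0.29186 m.
|ω_rod| = r ω |cosθ| / √(L² − r² sin²θ) = 0.0622·137·0.37622/0.29186 = 10.987 rad/s.

11.0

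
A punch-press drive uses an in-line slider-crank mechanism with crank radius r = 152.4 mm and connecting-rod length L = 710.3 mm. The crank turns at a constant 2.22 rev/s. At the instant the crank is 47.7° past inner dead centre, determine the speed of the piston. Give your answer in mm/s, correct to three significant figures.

1800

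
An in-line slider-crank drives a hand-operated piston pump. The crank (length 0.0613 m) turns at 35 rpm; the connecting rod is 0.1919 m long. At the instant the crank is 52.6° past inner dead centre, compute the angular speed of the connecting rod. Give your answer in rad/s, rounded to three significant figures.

0.735

ω = 3.665 rad/s (converted from 35 rpm).
The rod makes angle φ with the slider axis where L sinφ = r sinθ; differentiating, L cosφ·φ̇ = r ω cosθ.
L cosφ = √(L² − r² sin²θ) = 0.18562 m.
|ω_rod| = r ω |cosθ| / √(L² − r² sin²θ) = 0.0613·3.665·0.60738/0.18562 = 0.73518 rad/s.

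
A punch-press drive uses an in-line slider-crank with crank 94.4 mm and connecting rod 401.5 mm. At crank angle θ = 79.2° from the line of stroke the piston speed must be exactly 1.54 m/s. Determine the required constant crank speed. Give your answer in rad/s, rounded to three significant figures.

For an in-line slider-crank, |v_piston| = rω|sinθ|·[1 + r cosθ/√(L² − r² sin²θ)].
With r = 0.0944 m, L = 0.4015 m, θ = 79.2°: the bracketed kinematic factor |dx/dθ| = 0.096927 m.
ω = v/|dx/dθ| = 1.54/0.096927 = 15.888 rad/s.

15.9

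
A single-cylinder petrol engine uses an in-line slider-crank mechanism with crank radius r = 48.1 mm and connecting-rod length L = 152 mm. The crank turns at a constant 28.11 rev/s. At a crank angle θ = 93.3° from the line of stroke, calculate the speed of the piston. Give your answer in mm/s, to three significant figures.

ω = 2π·28.1 = 176.6 rad/s
For an in-line slider-crank, x = r cosθ + √(L² − r² sin²θ), so v = −rω sinθ·[1 + r cosθ/√(L² − r² sin²θ)].
With r = 0.0481 m, L = 0.152 m, θ = 93.3°: √(L² − r² sin²θ) = 0.14422 m.
v = −0.0481·176.6·0.99834·[1 + 0.0481·-0.05756/0.14422] = -8.3185 m/s.
|v| = 8.3185 m/s = 8318.5 mm/s.

8320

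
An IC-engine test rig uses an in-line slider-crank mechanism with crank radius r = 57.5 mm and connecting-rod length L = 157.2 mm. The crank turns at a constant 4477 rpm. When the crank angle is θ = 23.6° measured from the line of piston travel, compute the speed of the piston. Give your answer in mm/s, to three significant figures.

ω = 2π·4477/60 = 468.8 rad/s
For an in-line slider-crank, x = r cosθ + √(L² − r² sin²θ), so v = −rω sinθ·[1 + r cosθ/√(L² − r² sin²θ)].
With r = 0.0575 m, L = 0.1572 m, θ = 23.6°: √(L² − r² sin²θ) = 0.15551 m.
v = −0.0575·468.8·0.40035·[1 + 0.0575·0.91636/0.15551] = -14.449 m/s.
|v| = 14.449 m/s = 14449 mm/s.

14400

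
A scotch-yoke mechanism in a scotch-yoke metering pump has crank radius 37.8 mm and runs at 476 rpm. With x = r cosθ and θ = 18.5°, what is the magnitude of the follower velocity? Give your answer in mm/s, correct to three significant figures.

ω = 49.85 rad/s (from 476 rpm).
x = r cosθ ⇒ ẋ = −rω sinθ.
|v| = rω|sinθ| = 0.0378·49.85·|sin 18.5°| = 0.59787 m/s = 597.87 mm/s.

598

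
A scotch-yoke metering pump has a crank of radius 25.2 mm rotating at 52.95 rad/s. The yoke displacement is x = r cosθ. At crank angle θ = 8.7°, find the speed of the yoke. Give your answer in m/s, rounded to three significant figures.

0.202

ω = 52.95 rad/s
x = r cosθ ⇒ ẋ = −rω sinθ.
|v| = rω|sinθ| = 0.0252·52.95·|sin 8.7°| = 0.20183 m/s.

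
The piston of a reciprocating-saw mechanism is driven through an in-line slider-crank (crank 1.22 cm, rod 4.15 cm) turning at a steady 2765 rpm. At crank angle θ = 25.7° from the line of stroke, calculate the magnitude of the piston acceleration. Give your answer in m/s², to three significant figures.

1110

ω = 2π·2765/60 = 289.6 rad/s
x(θ) = r cosθ + √(L² − r² sin²θ); with ω constant, a = ω²·d²x/dθ².
d²x/dθ² = −r cosθ − r²(cos2θ)/√u − r⁴ sin²2θ/(4u^{3/2}),  u = L² − r² sin²θ = 0.00169426 m².
Substituting r = 0.0122 m, L = 0.0415 m, θ = 25.7°: d²x/dθ² = -0.013298 m.
a = ω²·d²x/dθ² = (289.6)²·(-0.013298) = -1114.9 m/s²;  |a| = 1114.9 m/s².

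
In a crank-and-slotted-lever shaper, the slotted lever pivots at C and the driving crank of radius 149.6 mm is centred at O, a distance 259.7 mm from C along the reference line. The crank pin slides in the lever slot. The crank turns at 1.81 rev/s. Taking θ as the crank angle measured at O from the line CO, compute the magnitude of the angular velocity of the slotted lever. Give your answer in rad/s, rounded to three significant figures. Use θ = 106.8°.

ω = 11.37 rad/s (from 1.81 rev/s).
Crank pin A relative to C: A = (d + r cosθ, r sinθ); lever angle φ = atan2(r sinθ, d + r cosθ).
Differentiating tanφ: φ̇ = rω(d cosθ + r)/(d² + r² + 2dr cosθ).
d² + r² + 2dr cosθ = |CA|² = 0.0673658 m²;  d cosθ + r = +0.074538 m.
|ω_lever| = |0.1496·11.37·+0.074538| / 0.0673658 = 1.8825 rad/s.

1.88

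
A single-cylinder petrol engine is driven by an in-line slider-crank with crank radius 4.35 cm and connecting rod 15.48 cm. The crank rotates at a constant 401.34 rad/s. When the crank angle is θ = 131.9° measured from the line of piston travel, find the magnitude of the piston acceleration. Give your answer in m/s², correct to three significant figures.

ω = 401.3 rad/s
x(θ) = r cosθ + √(L² − r² sin²θ); with ω constant, a = ω²·d²x/dθ².
d²x/dθ² = −r cosθ − r²(cos2θ)/√u − r⁴ sin²2θ/(4u^{3/2}),  u = L² − r² sin²θ = 0.0229147 m².
Substituting r = 0.0435 m, L = 0.1548 m, θ = 131.9°: d²x/dθ² = +0.030146 m.
a = ω²·d²x/dθ² = (401.3)²·(+0.030146) = +4855.7 m/s²;  |a| = 4855.7 m/s².

4860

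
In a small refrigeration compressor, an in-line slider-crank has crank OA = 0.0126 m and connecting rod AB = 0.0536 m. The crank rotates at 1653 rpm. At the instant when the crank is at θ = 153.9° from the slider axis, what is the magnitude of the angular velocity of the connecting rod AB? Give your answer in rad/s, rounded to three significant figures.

36.7

ω = 173.1 rad/s (converted from 1653 rpm).
The rod makes angle φ with the slider axis where L sinφ = r sinθ; differentiating, L cosφ·φ̇ = r ω cosθ.
L cosφ = √(L² − r² sin²θ) = 0.053313 m.
|ω_rod| = r ω |cosθ| / √(L² − r² sin²θ) = 0.0126·173.1·0.89803/0.053313 = 36.739 rad/s.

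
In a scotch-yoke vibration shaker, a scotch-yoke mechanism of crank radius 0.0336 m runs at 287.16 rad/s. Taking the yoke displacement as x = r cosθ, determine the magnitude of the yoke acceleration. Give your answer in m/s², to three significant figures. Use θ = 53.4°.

ω = 287.2 rad/s
x = r cosθ ⇒ ẍ = −rω² cosθ (ω constant).
|a| = rω²|cosθ| = 0.0336·(287.2)²·|cos 53.4°| = 1652 m/s².

1650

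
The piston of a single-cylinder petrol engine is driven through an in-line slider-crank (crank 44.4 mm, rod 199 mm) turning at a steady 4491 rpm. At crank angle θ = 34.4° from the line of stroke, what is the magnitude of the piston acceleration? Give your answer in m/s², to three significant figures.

8930

ω = 2π·4491/60 = 470.3 rad/s
x(θ) = r cosθ + √(L² − r² sin²θ); with ω constant, a = ω²·d²x/dθ².
d²x/dθ² = −r cosθ − r²(cos2θ)/√u − r⁴ sin²2θ/(4u^{3/2}),  u = L² − r² sin²θ = 0.0389718 m².
Substituting r = 0.0444 m, L = 0.199 m, θ = 34.4°: d²x/dθ² = -0.040356 m.
a = ω²·d²x/dθ² = (470.3)²·(-0.040356) = -8925.9 m/s²;  |a| = 8925.9 m/s².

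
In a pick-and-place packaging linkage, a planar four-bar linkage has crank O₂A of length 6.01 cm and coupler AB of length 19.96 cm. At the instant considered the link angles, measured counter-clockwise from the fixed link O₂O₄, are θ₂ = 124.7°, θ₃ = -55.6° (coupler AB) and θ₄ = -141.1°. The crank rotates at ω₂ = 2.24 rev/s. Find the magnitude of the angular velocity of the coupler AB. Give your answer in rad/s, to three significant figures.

4.24

ω₂ = 14.07 rad/s (from 2.24 rev/s).
Differentiating the loop-closure r₂e^{iθ₂}+r₃e^{iθ₃}=r₁+r₄e^{iθ₄} gives r₂ω₂e^{iθ₂}+r₃ω₃e^{iθ₃}=r₄ω₄e^{iθ₄}.
Eliminating the other unknown: ω₃ = r₂ω₂ sin(θ₄−θ₂) / [r₃ sin(θ₃−θ₄)].
Numerator sine = +0.99731; denominator sine = +0.99692.
Result = 0.0601·14.07·(+0.99731) / (0.1996·(+0.99692)) = +4.2395 rad/s; magnitude 4.2395 rad/s.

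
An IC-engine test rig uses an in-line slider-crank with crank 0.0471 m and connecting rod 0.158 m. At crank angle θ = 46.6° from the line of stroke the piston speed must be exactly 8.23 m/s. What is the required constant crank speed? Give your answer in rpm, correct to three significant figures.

For an in-line slider-crank, |v_piston| = rω|sinθ|·[1 + r cosθ/√(L² − r² sin²θ)].
With r = 0.0471 m, L = 0.158 m, θ = 46.6°: the bracketed kinematic factor |dx/dθ| = 0.041401 m.
ω = v/|dx/dθ| = 8.23/0.041401 = 198.79 rad/s.
N = 60ω/(2π) = 1898.3 rpm.

1900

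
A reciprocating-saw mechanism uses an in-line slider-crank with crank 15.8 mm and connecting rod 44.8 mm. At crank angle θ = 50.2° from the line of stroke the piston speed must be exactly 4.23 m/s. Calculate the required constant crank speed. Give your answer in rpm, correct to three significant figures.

2700

For an in-line slider-crank, |v_piston| = rω|sinθ|·[1 + r cosθ/√(L² − r² sin²θ)].
With r = 0.0158 m, L = 0.0448 m, θ = 50.2°: the bracketed kinematic factor |dx/dθ| = 0.014986 m.
ω = v/|dx/dθ| = 4.23/0.014986 = 282.27 rad/s.
N = 60ω/(2π) = 2695.5 rpm.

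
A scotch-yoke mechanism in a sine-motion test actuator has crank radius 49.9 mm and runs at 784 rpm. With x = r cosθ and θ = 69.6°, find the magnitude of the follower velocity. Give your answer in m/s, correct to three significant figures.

ω = 82.1 rad/s (from 784 rpm).
x = r cosθ ⇒ ẋ = −rω sinθ.
|v| = rω|sinθ| = 0.0499·82.1·|sin 69.6°| = 3.8399 m/s.

3.84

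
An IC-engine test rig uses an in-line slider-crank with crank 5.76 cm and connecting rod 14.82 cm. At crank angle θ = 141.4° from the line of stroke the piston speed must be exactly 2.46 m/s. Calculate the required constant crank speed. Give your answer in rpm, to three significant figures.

For an in-line slider-crank, |v_piston| = rω|sinθ|·[1 + r cosθ/√(L² − r² sin²θ)].
With r = 0.0576 m, L = 0.1482 m, θ = 141.4°: the bracketed kinematic factor |dx/dθ| = 0.024684 m.
ω = v/|dx/dθ| = 2.46/0.024684 = 99.658 rad/s.
N = 60ω/(2π) = 951.67 rpm.

952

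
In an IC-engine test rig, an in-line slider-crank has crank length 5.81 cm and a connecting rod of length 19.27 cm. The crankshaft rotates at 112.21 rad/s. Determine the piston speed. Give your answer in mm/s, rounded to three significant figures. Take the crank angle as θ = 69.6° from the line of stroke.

ω = 112.2 rad/s
For an in-line slider-crank, x = r cosθ + √(L² − r² sin²θ), so v = −rω sinθ·[1 + r cosθ/√(L² − r² sin²θ)].
With r = 0.0581 m, L = 0.1927 m, θ = 69.6°: √(L² − r² sin²θ) = 0.18485 m.
v = −0.0581·112.2·0.93728·[1 + 0.0581·0.34857/0.18485] = -6.78 m/s.
|v| = 6.78 m/s = 6780 mm/s.

6780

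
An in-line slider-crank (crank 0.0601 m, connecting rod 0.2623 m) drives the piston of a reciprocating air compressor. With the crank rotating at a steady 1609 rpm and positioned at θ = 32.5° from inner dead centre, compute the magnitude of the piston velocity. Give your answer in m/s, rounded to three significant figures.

ω = 2π·1609/60 = 168.5 rad/s
For an in-line slider-crank, x = r cosθ + √(L² − r² sin²θ), so v = −rω sinθ·[1 + r cosθ/√(L² − r² sin²θ)].
With r = 0.0601 m, L = 0.2623 m, θ = 32.5°: √(L² − r² sin²θ) = 0.2603 m.
v = −0.0601·168.5·0.53730·[1 + 0.0601·0.84339/0.2603] = -6.5005 m/s.
|v| = 6.5005 m/s.

6.50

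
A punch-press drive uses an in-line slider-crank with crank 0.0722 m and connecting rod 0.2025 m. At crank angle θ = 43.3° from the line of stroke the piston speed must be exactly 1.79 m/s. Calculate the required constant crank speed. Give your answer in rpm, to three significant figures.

272

For an in-line slider-crank, |v_piston| = rω|sinθ|·[1 + r cosθ/√(L² − r² sin²θ)].
With r = 0.0722 m, L = 0.2025 m, θ = 43.3°: the bracketed kinematic factor |dx/dθ| = 0.062767 m.
ω = v/|dx/dθ| = 1.79/0.062767 = 28.518 rad/s.
N = 60ω/(2π) = 272.33 rpm.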